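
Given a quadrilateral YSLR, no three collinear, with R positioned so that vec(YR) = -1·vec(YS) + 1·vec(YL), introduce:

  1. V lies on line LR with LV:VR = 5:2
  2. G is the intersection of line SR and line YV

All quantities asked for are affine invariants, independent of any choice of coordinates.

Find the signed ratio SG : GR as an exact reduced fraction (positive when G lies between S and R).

Set Y = (0, 0), S = (1, 0), L = (0, 1), R = (-1, 1); any affine frame gives the same invariant.
1. V lies on line LR with LV:VR = 5:2 ⇒ V = (-5/7, 1)
2. G is the intersection of line SR and line YV ⇒ G = (-5/9, 7/9)
G = S + t·(R−S) with t = 7/9, so SG:GR = t:(1−t) = 7/9:2/9

SG:GR = 7/2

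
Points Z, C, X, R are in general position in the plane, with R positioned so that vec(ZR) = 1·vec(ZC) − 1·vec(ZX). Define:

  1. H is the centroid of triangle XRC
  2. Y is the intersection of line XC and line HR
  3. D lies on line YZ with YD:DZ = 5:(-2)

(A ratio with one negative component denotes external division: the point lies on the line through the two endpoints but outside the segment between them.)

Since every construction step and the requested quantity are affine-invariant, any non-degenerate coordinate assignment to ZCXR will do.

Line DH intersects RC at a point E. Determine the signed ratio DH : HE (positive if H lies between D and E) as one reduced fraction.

DH:HE = 3

Choose coordinates Z = (0, 0), C = (1, 0), X = (0, 1), R = (1, -1).
1. H is the centroid of triangle XRC ⇒ H = (2/3, 0)
2. Y is the intersection of line XC and line HR ⇒ Y = (1/2, 1/2)
3. D lies on line YZ with YD:DZ = 5:(-2) ⇒ D = (-1/3, -1/3)
line DH meets RC at E = (1, 1/9)
H = D + t·(E−D) with t = 3/4, so DH:HE = 3/4:1/4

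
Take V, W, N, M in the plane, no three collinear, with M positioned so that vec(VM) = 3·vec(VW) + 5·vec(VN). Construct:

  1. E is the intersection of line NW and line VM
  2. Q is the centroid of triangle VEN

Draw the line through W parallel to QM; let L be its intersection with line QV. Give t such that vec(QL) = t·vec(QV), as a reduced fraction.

Work in coordinates with V = (0, 0), W = (1, 0), N = (0, 1), M = (3, 5).
1. E is the intersection of line NW and line VM ⇒ E = (3/8, 5/8)
2. Q is the centroid of triangle VEN ⇒ Q = (1/8, 13/24)
through W parallel to QM: direction (23/8, 107/24); meets QV at L = (-107/192, -1391/576)
L = Q + t·(V−Q) with t = 131/24

t = 131/24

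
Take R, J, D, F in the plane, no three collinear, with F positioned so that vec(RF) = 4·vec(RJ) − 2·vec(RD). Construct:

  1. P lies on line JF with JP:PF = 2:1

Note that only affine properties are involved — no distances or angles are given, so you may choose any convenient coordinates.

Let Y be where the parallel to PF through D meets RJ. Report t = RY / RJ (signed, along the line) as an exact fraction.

Choose coordinates R = (0, 0), J = (1, 0), D = (0, 1), F = (4, -2).
1. P lies on line JF with JP:PF = 2:1 ⇒ P = (3, -4/3)
through D parallel to PF: direction (1, -2/3); meets RJ at Y = (3/2, 0)
Y = R + t·(J−R) with t = 3/2

t = 3/2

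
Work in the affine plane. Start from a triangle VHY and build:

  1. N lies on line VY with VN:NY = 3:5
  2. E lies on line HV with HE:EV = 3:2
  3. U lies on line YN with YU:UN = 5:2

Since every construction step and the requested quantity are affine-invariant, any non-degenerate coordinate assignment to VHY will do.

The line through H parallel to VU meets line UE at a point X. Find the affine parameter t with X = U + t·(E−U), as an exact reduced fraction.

Choose coordinates V = (0, 0), H = (1, 0), Y = (0, 1).
1. N lies on line VY with VN:NY = 3:5 ⇒ N = (0, 3/8)
2. E lies on line HV with HE:EV = 3:2 ⇒ E = (2/5, 0)
3. U lies on line YN with YU:UN = 5:2 ⇒ U = (0, 31/56)
through H parallel to VU: direction (0, 31/56); meets UE at X = (1, -93/112)
X = U + t·(E−U) with t = 5/2

t = 5/2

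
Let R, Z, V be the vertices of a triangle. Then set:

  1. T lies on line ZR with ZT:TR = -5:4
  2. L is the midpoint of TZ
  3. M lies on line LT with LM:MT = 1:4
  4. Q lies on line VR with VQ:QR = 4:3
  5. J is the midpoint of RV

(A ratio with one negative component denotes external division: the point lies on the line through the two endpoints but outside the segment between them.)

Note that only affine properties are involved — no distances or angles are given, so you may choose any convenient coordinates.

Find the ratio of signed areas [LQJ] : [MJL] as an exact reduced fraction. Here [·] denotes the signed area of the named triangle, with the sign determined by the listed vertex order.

[LQJ]:[MJL] = -3/7

Work in coordinates with R = (0, 0), Z = (1, 0), V = (0, 1).
1. T lies on line ZR with ZT:TR = -5:4 ⇒ T = (-4, 0)
2. L is the midpoint of TZ ⇒ L = (-3/2, 0)
3. M lies on line LT with LM:MT = 1:4 ⇒ M = (-2, 0)
4. Q lies on line VR with VQ:QR = 4:3 ⇒ Q = (0, 3/7)
5. J is the midpoint of RV ⇒ J = (0, 1/2)
2·[LQJ] = 3/28, 2·[MJL] = -1/4
[LQJ]:[MJL] = 3/28:-1/4 = -3/7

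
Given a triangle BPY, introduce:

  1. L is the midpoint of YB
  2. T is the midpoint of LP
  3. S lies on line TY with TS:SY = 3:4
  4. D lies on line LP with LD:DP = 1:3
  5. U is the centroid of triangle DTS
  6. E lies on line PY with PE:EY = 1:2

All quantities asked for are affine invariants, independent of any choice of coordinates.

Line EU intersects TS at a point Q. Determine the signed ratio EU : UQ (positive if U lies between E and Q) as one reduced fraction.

Work in coordinates with B = (0, 0), P = (1, 0), Y = (0, 1).
1. L is the midpoint of YB ⇒ L = (0, 1/2)
2. T is the midpoint of LP ⇒ T = (1/2, 1/4)
3. S lies on line TY with TS:SY = 3:4 ⇒ S = (2/7, 4/7)
4. D lies on line LP with LD:DP = 1:3 ⇒ D = (1/4, 3/8)
5. U is the centroid of triangle DTS ⇒ U = (29/84, 67/168)
6. E lies on line PY with PE:EY = 1:2 ⇒ E = (2/3, 1/3)
line EU meets TS at Q = (43/105, 27/70)
U = E + t·(Q−E) with t = 5/4, so EU:UQ = 5/4:-1/4

EU:UQ = -5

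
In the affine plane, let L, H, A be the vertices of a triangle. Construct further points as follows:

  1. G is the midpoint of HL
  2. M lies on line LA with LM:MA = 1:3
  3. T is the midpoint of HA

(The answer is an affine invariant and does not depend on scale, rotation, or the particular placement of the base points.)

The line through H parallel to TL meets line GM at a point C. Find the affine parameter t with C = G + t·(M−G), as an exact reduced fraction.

t = -2/3

Work in coordinates with L = (0, 0), H = (1, 0), A = (0, 1).
1. G is the midpoint of HL ⇒ G = (1/2, 0)
2. M lies on line LA with LM:MA = 1:3 ⇒ M = (0, 1/4)
3. T is the midpoint of HA ⇒ T = (1/2, 1/2)
through H parallel to TL: direction (-1/2, -1/2); meets GM at C = (5/6, -1/6)
C = G + t·(M−G) with t = -2/3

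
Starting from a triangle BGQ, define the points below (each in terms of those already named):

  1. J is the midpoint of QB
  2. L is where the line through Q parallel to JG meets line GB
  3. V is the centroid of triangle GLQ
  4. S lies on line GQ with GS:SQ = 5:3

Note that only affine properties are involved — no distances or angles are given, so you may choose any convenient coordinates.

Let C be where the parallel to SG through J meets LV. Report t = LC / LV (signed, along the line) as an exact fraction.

Assign B = (0, 0), G = (1, 0), Q = (0, 1) — the answer is frame-independent, so this choice is without loss of generality.
1. J is the midpoint of QB ⇒ J = (0, 1/2)
2. L is where the line through Q parallel to JG meets line GB ⇒ L = (2, 0)
3. V is the centroid of triangle GLQ ⇒ V = (1, 1/3)
4. S lies on line GQ with GS:SQ = 5:3 ⇒ S = (3/8, 5/8)
through J parallel to SG: direction (5/8, -5/8); meets LV at C = (-1/4, 3/4)
C = L + t·(V−L) with t = 9/4

t = 9/4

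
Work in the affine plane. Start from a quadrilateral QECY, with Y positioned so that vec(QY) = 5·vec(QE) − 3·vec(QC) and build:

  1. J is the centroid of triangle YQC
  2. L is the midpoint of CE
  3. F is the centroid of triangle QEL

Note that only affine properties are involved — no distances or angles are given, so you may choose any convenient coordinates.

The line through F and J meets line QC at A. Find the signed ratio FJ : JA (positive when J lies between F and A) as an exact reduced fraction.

Choose coordinates Q = (0, 0), E = (1, 0), C = (0, 1), Y = (5, -3).
1. J is the centroid of triangle YQC ⇒ J = (5/3, -2/3)
2. L is the midpoint of CE ⇒ L = (1/2, 1/2)
3. F is the centroid of triangle QEL ⇒ F = (1/2, 1/6)
line FJ meets QC at A = (0, 11/21)
J = F + t·(A−F) with t = -7/3, so FJ:JA = -7/3:10/3

FJ:JA = -7/10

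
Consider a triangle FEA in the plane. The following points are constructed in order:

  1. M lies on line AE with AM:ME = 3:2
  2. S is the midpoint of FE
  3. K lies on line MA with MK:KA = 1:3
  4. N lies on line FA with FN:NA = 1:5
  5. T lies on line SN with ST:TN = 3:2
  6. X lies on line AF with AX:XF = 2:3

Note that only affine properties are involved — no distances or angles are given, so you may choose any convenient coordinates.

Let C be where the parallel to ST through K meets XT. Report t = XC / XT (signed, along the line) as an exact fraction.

t = -3/13

Set F = (0, 0), E = (1, 0), A = (0, 1); any affine frame gives the same invariant.
1. M lies on line AE with AM:ME = 3:2 ⇒ M = (3/5, 2/5)
2. S is the midpoint of FE ⇒ S = (1/2, 0)
3. K lies on line MA with MK:KA = 1:3 ⇒ K = (9/20, 11/20)
4. N lies on line FA with FN:NA = 1:5 ⇒ N = (0, 1/6)
5. T lies on line SN with ST:TN = 3:2 ⇒ T = (1/5, 1/10)
6. X lies on line AF with AX:XF = 2:3 ⇒ X = (0, 3/5)
through K parallel to ST: direction (-3/10, 1/10); meets XT at C = (-3/65, 93/130)
C = X + t·(T−X) with t = -3/13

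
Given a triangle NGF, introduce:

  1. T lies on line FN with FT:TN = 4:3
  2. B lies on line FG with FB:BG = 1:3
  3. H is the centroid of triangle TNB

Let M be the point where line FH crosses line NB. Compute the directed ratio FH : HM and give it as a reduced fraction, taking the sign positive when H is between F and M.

FH:HM = 6

Choose coordinates N = (0, 0), G = (1, 0), F = (0, 1).
1. T lies on line FN with FT:TN = 4:3 ⇒ T = (0, 3/7)
2. B lies on line FG with FB:BG = 1:3 ⇒ B = (1/4, 3/4)
3. H is the centroid of triangle TNB ⇒ H = (1/12, 11/28)
line FH meets NB at M = (7/72, 7/24)
H = F + t·(M−F) with t = 6/7, so FH:HM = 6/7:1/7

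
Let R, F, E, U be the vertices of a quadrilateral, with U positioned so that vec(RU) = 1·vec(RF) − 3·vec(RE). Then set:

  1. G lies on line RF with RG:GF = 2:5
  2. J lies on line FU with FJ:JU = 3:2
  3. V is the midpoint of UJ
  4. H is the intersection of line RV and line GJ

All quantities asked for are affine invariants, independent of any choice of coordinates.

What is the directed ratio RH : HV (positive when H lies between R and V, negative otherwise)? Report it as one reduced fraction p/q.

RH:HV = -6/5

Work in coordinates with R = (0, 0), F = (1, 0), E = (0, 1), U = (1, -3).
1. G lies on line RF with RG:GF = 2:5 ⇒ G = (2/7, 0)
2. J lies on line FU with FJ:JU = 3:2 ⇒ J = (1, -9/5)
3. V is the midpoint of UJ ⇒ V = (1, -12/5)
4. H is the intersection of line RV and line GJ ⇒ H = (6, -72/5)
H = R + t·(V−R) with t = 6, so RH:HV = t:(1−t) = 6:-5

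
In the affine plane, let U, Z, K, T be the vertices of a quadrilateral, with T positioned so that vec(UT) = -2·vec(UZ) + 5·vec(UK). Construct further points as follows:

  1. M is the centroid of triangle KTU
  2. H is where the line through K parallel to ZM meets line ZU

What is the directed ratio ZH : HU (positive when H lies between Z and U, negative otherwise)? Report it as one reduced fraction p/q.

ZH:HU = 1/5

Choose coordinates U = (0, 0), Z = (1, 0), K = (0, 1), T = (-2, 5).
1. M is the centroid of triangle KTU ⇒ M = (-2/3, 2)
2. H is where the line through K parallel to ZM meets line ZU ⇒ H = (5/6, 0)
H = Z + t·(U−Z) with t = 1/6, so ZH:HU = t:(1−t) = 1/6:5/6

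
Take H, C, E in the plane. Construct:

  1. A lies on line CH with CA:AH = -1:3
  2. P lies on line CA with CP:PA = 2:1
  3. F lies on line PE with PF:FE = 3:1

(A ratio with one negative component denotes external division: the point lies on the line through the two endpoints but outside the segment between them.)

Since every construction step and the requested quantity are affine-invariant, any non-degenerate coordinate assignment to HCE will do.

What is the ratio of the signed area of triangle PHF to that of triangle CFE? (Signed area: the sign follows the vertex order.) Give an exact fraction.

[PHF]:[CFE] = -12

Set H = (0, 0), C = (1, 0), E = (0, 1); any affine frame gives the same invariant.
1. A lies on line CH with CA:AH = -1:3 ⇒ A = (3/2, 0)
2. P lies on line CA with CP:PA = 2:1 ⇒ P = (4/3, 0)
3. F lies on line PE with PF:FE = 3:1 ⇒ F = (1/3, 3/4)
2·[PHF] = -1, 2·[CFE] = 1/12
[PHF]:[CFE] = -1:1/12 = -12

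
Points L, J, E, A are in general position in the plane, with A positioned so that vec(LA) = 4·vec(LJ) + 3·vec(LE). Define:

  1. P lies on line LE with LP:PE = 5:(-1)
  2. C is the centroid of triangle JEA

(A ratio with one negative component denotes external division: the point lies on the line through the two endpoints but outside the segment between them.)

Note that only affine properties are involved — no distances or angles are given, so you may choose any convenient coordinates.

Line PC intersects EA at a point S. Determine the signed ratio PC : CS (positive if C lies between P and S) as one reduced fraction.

PC:CS = -3/2

Set L = (0, 0), J = (1, 0), E = (0, 1), A = (4, 3); any affine frame gives the same invariant.
1. P lies on line LE with LP:PE = 5:(-1) ⇒ P = (0, 5/4)
2. C is the centroid of triangle JEA ⇒ C = (5/3, 4/3)
line PC meets EA at S = (5/9, 23/18)
C = P + t·(S−P) with t = 3, so PC:CS = 3:-2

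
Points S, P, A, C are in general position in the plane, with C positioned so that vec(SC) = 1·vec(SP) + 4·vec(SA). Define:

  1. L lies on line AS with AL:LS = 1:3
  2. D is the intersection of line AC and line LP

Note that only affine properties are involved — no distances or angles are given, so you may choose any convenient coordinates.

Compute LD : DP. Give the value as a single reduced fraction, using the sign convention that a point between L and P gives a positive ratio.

Work in coordinates with S = (0, 0), P = (1, 0), A = (0, 1), C = (1, 4).
1. L lies on line AS with AL:LS = 1:3 ⇒ L = (0, 3/4)
2. D is the intersection of line AC and line LP ⇒ D = (-1/15, 4/5)
D = L + t·(P−L) with t = -1/15, so LD:DP = t:(1−t) = -1/15:16/15

LD:DP = -1/16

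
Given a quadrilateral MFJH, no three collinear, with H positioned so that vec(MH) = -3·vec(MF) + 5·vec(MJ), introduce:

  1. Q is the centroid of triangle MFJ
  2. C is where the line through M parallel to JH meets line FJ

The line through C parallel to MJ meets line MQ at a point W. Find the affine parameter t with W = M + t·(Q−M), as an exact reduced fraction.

Work in coordinates with M = (0, 0), F = (1, 0), J = (0, 1), H = (-3, 5).
1. Q is the centroid of triangle MFJ ⇒ Q = (1/3, 1/3)
2. C is where the line through M parallel to JH meets line FJ ⇒ C = (-3, 4)
through C parallel to MJ: direction (0, 1); meets MQ at W = (-3, -3)
W = M + t·(Q−M) with t = -9

t = -9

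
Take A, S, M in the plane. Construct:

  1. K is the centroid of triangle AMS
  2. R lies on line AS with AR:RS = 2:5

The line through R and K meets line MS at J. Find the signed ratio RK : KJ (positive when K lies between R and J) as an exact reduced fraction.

RK:KJ = 8/7

Assign A = (0, 0), S = (1, 0), M = (0, 1) — the answer is frame-independent, so this choice is without loss of generality.
1. K is the centroid of triangle AMS ⇒ K = (1/3, 1/3)
2. R lies on line AS with AR:RS = 2:5 ⇒ R = (2/7, 0)
line RK meets MS at J = (3/8, 5/8)
K = R + t·(J−R) with t = 8/15, so RK:KJ = 8/15:7/15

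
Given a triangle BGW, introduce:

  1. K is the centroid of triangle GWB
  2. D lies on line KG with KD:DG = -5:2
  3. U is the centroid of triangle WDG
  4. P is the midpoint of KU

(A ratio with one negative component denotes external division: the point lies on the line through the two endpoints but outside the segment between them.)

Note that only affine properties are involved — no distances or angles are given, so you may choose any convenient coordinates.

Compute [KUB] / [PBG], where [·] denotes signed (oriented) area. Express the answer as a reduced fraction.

[KUB]:[PBG] = -5/8

Choose coordinates B = (0, 0), G = (1, 0), W = (0, 1).
1. K is the centroid of triangle GWB ⇒ K = (1/3, 1/3)
2. D lies on line KG with KD:DG = -5:2 ⇒ D = (13/9, -2/9)
3. U is the centroid of triangle WDG ⇒ U = (22/27, 7/27)
4. P is the midpoint of KU ⇒ P = (31/54, 8/27)
2·[KUB] = -5/27, 2·[PBG] = 8/27
[KUB]:[PBG] = -5/27:8/27 = -5/8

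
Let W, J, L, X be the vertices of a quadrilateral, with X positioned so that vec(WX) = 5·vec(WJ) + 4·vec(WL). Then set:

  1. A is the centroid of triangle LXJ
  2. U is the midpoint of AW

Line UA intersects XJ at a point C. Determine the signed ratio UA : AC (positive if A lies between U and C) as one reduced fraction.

Work in coordinates with W = (0, 0), J = (1, 0), L = (0, 1), X = (5, 4).
1. A is the centroid of triangle LXJ ⇒ A = (2, 5/3)
2. U is the midpoint of AW ⇒ U = (1, 5/6)
line UA meets XJ at C = (6, 5)
A = U + t·(C−U) with t = 1/5, so UA:AC = 1/5:4/5

UA:AC = 1/4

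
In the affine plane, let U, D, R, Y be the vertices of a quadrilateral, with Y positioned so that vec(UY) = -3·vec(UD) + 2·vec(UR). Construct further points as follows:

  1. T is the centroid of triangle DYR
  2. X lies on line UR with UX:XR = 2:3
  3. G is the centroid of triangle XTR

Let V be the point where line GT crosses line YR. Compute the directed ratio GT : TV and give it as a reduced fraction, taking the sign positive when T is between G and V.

Assign U = (0, 0), D = (1, 0), R = (0, 1), Y = (-3, 2) — the answer is frame-independent, so this choice is without loss of generality.
1. T is the centroid of triangle DYR ⇒ T = (-2/3, 1)
2. X lies on line UR with UX:XR = 2:3 ⇒ X = (0, 2/5)
3. G is the centroid of triangle XTR ⇒ G = (-2/9, 4/5)
line GT meets YR at V = (-18/7, 13/7)
T = G + t·(V−G) with t = 7/37, so GT:TV = 7/37:30/37

GT:TV = 7/30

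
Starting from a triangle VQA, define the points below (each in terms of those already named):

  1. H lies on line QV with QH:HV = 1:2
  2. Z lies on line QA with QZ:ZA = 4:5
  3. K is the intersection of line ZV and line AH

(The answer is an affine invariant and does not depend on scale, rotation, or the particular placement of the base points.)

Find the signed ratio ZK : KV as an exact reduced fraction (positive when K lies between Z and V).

Set V = (0, 0), Q = (1, 0), A = (0, 1); any affine frame gives the same invariant.
1. H lies on line QV with QH:HV = 1:2 ⇒ H = (2/3, 0)
2. Z lies on line QA with QZ:ZA = 4:5 ⇒ Z = (5/9, 4/9)
3. K is the intersection of line ZV and line AH ⇒ K = (10/23, 8/23)
K = Z + t·(V−Z) with t = 5/23, so ZK:KV = t:(1−t) = 5/23:18/23

ZK:KV = 5/18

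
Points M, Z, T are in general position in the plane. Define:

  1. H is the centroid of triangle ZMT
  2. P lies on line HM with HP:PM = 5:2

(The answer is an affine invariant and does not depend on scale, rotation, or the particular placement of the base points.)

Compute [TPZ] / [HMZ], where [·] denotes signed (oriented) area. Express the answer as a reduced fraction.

[TPZ]:[HMZ] = 17/7

Set M = (0, 0), Z = (1, 0), T = (0, 1); any affine frame gives the same invariant.
1. H is the centroid of triangle ZMT ⇒ H = (1/3, 1/3)
2. P lies on line HM with HP:PM = 5:2 ⇒ P = (2/21, 2/21)
2·[TPZ] = 17/21, 2·[HMZ] = 1/3
[TPZ]:[HMZ] = 17/21:1/3 = 17/7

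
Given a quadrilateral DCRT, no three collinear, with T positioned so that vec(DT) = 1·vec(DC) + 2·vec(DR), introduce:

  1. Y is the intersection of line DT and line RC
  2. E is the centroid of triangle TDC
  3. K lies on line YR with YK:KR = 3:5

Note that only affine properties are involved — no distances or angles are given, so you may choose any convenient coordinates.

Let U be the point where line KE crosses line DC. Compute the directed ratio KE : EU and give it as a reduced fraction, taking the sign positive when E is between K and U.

Assign D = (0, 0), C = (1, 0), R = (0, 1), T = (1, 2) — the answer is frame-independent, so this choice is without loss of generality.
1. Y is the intersection of line DT and line RC ⇒ Y = (1/3, 2/3)
2. E is the centroid of triangle TDC ⇒ E = (2/3, 2/3)
3. K lies on line YR with YK:KR = 3:5 ⇒ K = (5/24, 19/24)
line KE meets DC at U = (28/9, 0)
E = K + t·(U−K) with t = 3/19, so KE:EU = 3/19:16/19

KE:EU = 3/16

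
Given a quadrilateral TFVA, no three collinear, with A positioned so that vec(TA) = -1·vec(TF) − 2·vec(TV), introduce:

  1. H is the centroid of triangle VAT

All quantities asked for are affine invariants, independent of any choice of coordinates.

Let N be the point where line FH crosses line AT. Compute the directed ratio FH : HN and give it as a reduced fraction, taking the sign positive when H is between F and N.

FH:HN = -7

Choose coordinates T = (0, 0), F = (1, 0), V = (0, 1), A = (-1, -2).
1. H is the centroid of triangle VAT ⇒ H = (-1/3, -1/3)
line FH meets AT at N = (-1/7, -2/7)
H = F + t·(N−F) with t = 7/6, so FH:HN = 7/6:-1/6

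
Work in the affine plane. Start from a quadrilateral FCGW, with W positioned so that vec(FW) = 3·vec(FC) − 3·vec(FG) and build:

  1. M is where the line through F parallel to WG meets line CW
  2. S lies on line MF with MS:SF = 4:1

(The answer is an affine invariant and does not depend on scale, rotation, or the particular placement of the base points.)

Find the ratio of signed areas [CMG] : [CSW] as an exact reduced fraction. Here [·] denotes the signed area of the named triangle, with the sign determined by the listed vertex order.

Choose coordinates F = (0, 0), C = (1, 0), G = (0, 1), W = (3, -3).
1. M is where the line through F parallel to WG meets line CW ⇒ M = (9, -12)
2. S lies on line MF with MS:SF = 4:1 ⇒ S = (9/5, -12/5)
2·[CMG] = -4, 2·[CSW] = 12/5
[CMG]:[CSW] = -4:12/5 = -5/3

[CMG]:[CSW] = -5/3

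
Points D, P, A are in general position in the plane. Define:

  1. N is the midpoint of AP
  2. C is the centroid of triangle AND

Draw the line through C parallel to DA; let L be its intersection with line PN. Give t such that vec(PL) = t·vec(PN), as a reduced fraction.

Assign D = (0, 0), P = (1, 0), A = (0, 1) — the answer is frame-independent, so this choice is without loss of generality.
1. N is the midpoint of AP ⇒ N = (1/2, 1/2)
2. C is the centroid of triangle AND ⇒ C = (1/6, 1/2)
through C parallel to DA: direction (0, 1); meets PN at L = (1/6, 5/6)
L = P + t·(N−P) with t = 5/3

t = 5/3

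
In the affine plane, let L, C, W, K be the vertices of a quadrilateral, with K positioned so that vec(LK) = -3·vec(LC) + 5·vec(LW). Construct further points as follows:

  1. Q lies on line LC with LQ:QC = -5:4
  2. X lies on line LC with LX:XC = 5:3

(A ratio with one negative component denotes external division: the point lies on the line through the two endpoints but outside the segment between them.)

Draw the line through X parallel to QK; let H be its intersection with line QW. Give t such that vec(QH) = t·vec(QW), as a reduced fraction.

Assign L = (0, 0), C = (1, 0), W = (0, 1), K = (-3, 5) — the answer is frame-independent, so this choice is without loss of generality.
1. Q lies on line LC with LQ:QC = -5:4 ⇒ Q = (5, 0)
2. X lies on line LC with LX:XC = 5:3 ⇒ X = (5/8, 0)
through X parallel to QK: direction (-8, 5); meets QW at H = (-195/136, 175/136)
H = Q + t·(W−Q) with t = 175/136

t = 175/136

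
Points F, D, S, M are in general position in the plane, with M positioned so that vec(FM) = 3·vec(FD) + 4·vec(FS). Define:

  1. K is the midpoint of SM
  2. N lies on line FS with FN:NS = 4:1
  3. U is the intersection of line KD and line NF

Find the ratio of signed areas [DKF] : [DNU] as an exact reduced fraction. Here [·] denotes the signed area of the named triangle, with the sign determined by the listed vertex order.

[DKF]:[DNU] = 25/58

Set F = (0, 0), D = (1, 0), S = (0, 1), M = (3, 4); any affine frame gives the same invariant.
1. K is the midpoint of SM ⇒ K = (3/2, 5/2)
2. N lies on line FS with FN:NS = 4:1 ⇒ N = (0, 4/5)
3. U is the intersection of line KD and line NF ⇒ U = (0, -5)
2·[DKF] = 5/2, 2·[DNU] = 29/5
[DKF]:[DNU] = 5/2:29/5 = 25/58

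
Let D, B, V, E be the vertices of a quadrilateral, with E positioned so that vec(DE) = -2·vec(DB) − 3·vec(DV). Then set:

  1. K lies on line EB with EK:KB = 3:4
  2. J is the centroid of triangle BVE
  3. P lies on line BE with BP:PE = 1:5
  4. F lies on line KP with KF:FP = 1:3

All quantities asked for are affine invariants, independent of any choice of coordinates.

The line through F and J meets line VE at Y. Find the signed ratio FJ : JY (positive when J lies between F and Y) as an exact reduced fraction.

Set D = (0, 0), B = (1, 0), V = (0, 1), E = (-2, -3); any affine frame gives the same invariant.
1. K lies on line EB with EK:KB = 3:4 ⇒ K = (-5/7, -12/7)
2. J is the centroid of triangle BVE ⇒ J = (-1/3, -2/3)
3. P lies on line BE with BP:PE = 1:5 ⇒ P = (1/2, -1/2)
4. F lies on line KP with KF:FP = 1:3 ⇒ F = (-23/56, -79/56)
line FJ meets VE at Y = (-20/99, 59/99)
J = F + t·(Y−F) with t = 33/89, so FJ:JY = 33/89:56/89

FJ:JY = 33/56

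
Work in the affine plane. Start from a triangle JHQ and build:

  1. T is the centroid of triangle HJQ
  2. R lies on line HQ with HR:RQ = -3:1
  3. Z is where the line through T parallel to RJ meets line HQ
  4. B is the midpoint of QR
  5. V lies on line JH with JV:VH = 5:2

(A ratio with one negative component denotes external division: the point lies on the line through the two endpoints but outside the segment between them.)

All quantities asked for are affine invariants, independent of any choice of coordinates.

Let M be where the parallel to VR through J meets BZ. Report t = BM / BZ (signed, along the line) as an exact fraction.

Choose coordinates J = (0, 0), H = (1, 0), Q = (0, 1).
1. T is the centroid of triangle HJQ ⇒ T = (1/3, 1/3)
2. R lies on line HQ with HR:RQ = -3:1 ⇒ R = (-1/2, 3/2)
3. Z is where the line through T parallel to RJ meets line HQ ⇒ Z = (1/6, 5/6)
4. B is the midpoint of QR ⇒ B = (-1/4, 5/4)
5. V lies on line JH with JV:VH = 5:2 ⇒ V = (5/7, 0)
through J parallel to VR: direction (-17/14, 3/2); meets BZ at M = (-17/4, 21/4)
M = B + t·(Z−B) with t = -48/5

t = -48/5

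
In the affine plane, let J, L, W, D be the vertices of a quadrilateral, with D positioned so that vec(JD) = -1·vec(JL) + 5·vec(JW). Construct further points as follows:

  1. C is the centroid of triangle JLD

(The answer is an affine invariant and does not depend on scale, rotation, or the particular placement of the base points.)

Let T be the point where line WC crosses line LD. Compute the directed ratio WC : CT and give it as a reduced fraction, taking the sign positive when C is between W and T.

WC:CT = 4/5

Choose coordinates J = (0, 0), L = (1, 0), W = (0, 1), D = (-1, 5).
1. C is the centroid of triangle JLD ⇒ C = (0, 5/3)
line WC meets LD at T = (0, 5/2)
C = W + t·(T−W) with t = 4/9, so WC:CT = 4/9:5/9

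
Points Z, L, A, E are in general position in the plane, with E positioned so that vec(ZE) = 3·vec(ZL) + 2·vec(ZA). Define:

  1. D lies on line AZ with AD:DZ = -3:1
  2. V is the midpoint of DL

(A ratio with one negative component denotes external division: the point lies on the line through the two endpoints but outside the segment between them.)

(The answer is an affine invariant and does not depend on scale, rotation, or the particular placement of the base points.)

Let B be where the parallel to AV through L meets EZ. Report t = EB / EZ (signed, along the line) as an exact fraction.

t = 14/19

Choose coordinates Z = (0, 0), L = (1, 0), A = (0, 1), E = (3, 2).
1. D lies on line AZ with AD:DZ = -3:1 ⇒ D = (0, -1/2)
2. V is the midpoint of DL ⇒ V = (1/2, -1/4)
through L parallel to AV: direction (1/2, -5/4); meets EZ at B = (15/19, 10/19)
B = E + t·(Z−E) with t = 14/19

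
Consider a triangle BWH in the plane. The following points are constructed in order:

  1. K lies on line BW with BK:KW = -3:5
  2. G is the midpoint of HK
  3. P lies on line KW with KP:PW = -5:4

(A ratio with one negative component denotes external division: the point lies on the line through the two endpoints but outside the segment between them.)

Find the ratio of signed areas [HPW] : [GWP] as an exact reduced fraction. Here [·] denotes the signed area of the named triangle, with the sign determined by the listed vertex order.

Assign B = (0, 0), W = (1, 0), H = (0, 1) — the answer is frame-independent, so this choice is without loss of generality.
1. K lies on line BW with BK:KW = -3:5 ⇒ K = (-3/2, 0)
2. G is the midpoint of HK ⇒ G = (-3/4, 1/2)
3. P lies on line KW with KP:PW = -5:4 ⇒ P = (11, 0)
2·[HPW] = -10, 2·[GWP] = 5
[HPW]:[GWP] = -10:5 = -2

[HPW]:[GWP] = -2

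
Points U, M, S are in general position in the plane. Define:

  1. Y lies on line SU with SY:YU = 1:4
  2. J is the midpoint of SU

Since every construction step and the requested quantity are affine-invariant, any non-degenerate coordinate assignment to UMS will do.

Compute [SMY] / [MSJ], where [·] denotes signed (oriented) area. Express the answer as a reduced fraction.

Set U = (0, 0), M = (1, 0), S = (0, 1); any affine frame gives the same invariant.
1. Y lies on line SU with SY:YU = 1:4 ⇒ Y = (0, 4/5)
2. J is the midpoint of SU ⇒ J = (0, 1/2)
2·[SMY] = -1/5, 2·[MSJ] = 1/2
[SMY]:[MSJ] = -1/5:1/2 = -2/5

[SMY]:[MSJ] = -2/5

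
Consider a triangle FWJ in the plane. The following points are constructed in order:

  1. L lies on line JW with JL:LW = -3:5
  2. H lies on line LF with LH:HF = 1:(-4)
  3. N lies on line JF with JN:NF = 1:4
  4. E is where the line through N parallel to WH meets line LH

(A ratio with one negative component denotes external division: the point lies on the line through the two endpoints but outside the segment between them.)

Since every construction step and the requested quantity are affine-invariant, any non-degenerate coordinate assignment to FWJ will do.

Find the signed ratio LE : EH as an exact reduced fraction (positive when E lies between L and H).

LE:EH = -3/28

Work in coordinates with F = (0, 0), W = (1, 0), J = (0, 1).
1. L lies on line JW with JL:LW = -3:5 ⇒ L = (-3/2, 5/2)
2. H lies on line LF with LH:HF = 1:(-4) ⇒ H = (-2, 10/3)
3. N lies on line JF with JN:NF = 1:4 ⇒ N = (0, 4/5)
4. E is where the line through N parallel to WH meets line LH ⇒ E = (-36/25, 12/5)
E = L + t·(H−L) with t = -3/25, so LE:EH = t:(1−t) = -3/25:28/25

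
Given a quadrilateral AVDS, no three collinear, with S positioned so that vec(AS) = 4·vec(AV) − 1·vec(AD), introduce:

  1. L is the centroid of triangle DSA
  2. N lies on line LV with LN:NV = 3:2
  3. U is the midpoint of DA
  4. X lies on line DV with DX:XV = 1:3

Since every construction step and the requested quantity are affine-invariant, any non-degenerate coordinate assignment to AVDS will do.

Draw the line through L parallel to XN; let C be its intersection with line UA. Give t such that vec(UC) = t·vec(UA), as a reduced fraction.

Set A = (0, 0), V = (1, 0), D = (0, 1), S = (4, -1); any affine frame gives the same invariant.
1. L is the centroid of triangle DSA ⇒ L = (4/3, 0)
2. N lies on line LV with LN:NV = 3:2 ⇒ N = (17/15, 0)
3. U is the midpoint of DA ⇒ U = (0, 1/2)
4. X lies on line DV with DX:XV = 1:3 ⇒ X = (1/4, 3/4)
through L parallel to XN: direction (53/60, -3/4); meets UA at C = (0, 60/53)
C = U + t·(A−U) with t = -67/53

t = -67/53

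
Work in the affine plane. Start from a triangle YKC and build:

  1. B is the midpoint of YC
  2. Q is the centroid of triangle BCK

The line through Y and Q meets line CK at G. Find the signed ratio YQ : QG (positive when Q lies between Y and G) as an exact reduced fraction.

Set Y = (0, 0), K = (1, 0), C = (0, 1); any affine frame gives the same invariant.
1. B is the midpoint of YC ⇒ B = (0, 1/2)
2. Q is the centroid of triangle BCK ⇒ Q = (1/3, 1/2)
line YQ meets CK at G = (2/5, 3/5)
Q = Y + t·(G−Y) with t = 5/6, so YQ:QG = 5/6:1/6

YQ:QG = 5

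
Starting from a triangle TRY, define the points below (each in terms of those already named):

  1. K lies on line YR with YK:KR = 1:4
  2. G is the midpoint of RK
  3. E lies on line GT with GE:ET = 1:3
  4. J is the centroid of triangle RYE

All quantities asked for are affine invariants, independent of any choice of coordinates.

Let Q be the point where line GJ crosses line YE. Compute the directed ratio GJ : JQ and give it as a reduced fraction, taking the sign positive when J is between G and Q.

GJ:JQ = 4/5

Set T = (0, 0), R = (1, 0), Y = (0, 1); any affine frame gives the same invariant.
1. K lies on line YR with YK:KR = 1:4 ⇒ K = (1/5, 4/5)
2. G is the midpoint of RK ⇒ G = (3/5, 2/5)
3. E lies on line GT with GE:ET = 1:3 ⇒ E = (9/20, 3/10)
4. J is the centroid of triangle RYE ⇒ J = (29/60, 13/30)
line GJ meets YE at Q = (27/80, 19/40)
J = G + t·(Q−G) with t = 4/9, so GJ:JQ = 4/9:5/9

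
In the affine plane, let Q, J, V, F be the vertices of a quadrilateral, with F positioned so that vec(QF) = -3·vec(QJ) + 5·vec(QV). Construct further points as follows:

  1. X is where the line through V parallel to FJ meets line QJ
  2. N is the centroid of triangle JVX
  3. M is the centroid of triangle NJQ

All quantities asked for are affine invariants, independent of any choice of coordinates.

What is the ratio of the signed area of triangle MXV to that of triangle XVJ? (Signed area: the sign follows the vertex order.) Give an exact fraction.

[MXV]:[XVJ] = -8/9

Choose coordinates Q = (0, 0), J = (1, 0), V = (0, 1), F = (-3, 5).
1. X is where the line through V parallel to FJ meets line QJ ⇒ X = (4/5, 0)
2. N is the centroid of triangle JVX ⇒ N = (3/5, 1/3)
3. M is the centroid of triangle NJQ ⇒ M = (8/15, 1/9)
2·[MXV] = 8/45, 2·[XVJ] = -1/5
[MXV]:[XVJ] = 8/45:-1/5 = -8/9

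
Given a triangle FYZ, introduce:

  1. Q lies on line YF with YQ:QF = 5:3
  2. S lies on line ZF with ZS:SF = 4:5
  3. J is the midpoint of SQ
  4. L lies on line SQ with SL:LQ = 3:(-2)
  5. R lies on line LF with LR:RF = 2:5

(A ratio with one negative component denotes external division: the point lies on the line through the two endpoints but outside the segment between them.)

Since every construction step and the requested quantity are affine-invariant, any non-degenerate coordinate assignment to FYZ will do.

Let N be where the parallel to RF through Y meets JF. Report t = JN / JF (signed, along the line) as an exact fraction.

Work in coordinates with F = (0, 0), Y = (1, 0), Z = (0, 1).
1. Q lies on line YF with YQ:QF = 5:3 ⇒ Q = (3/8, 0)
2. S lies on line ZF with ZS:SF = 4:5 ⇒ S = (0, 5/9)
3. J is the midpoint of SQ ⇒ J = (3/16, 5/18)
4. L lies on line SQ with SL:LQ = 3:(-2) ⇒ L = (9/8, -10/9)
5. R lies on line LF with LR:RF = 2:5 ⇒ R = (45/56, -50/63)
through Y parallel to RF: direction (-45/56, 50/63); meets JF at N = (2/5, 16/27)
N = J + t·(F−J) with t = -17/15

t = -17/15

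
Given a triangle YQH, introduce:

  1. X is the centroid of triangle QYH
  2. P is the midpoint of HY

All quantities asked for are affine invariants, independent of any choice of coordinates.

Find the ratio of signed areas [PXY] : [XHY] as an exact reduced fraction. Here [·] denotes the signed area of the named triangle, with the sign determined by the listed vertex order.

[PXY]:[XHY] = -1/2

Set Y = (0, 0), Q = (1, 0), H = (0, 1); any affine frame gives the same invariant.
1. X is the centroid of triangle QYH ⇒ X = (1/3, 1/3)
2. P is the midpoint of HY ⇒ P = (0, 1/2)
2·[PXY] = -1/6, 2·[XHY] = 1/3
[PXY]:[XHY] = -1/6:1/3 = -1/2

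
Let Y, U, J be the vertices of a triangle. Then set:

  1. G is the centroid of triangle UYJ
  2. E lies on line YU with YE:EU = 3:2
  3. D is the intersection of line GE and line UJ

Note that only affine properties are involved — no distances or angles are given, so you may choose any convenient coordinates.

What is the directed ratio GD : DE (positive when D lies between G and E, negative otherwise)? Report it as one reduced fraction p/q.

GD:DE = -5/6

Choose coordinates Y = (0, 0), U = (1, 0), J = (0, 1).
1. G is the centroid of triangle UYJ ⇒ G = (1/3, 1/3)
2. E lies on line YU with YE:EU = 3:2 ⇒ E = (3/5, 0)
3. D is the intersection of line GE and line UJ ⇒ D = (-1, 2)
D = G + t·(E−G) with t = -5, so GD:DE = t:(1−t) = -5:6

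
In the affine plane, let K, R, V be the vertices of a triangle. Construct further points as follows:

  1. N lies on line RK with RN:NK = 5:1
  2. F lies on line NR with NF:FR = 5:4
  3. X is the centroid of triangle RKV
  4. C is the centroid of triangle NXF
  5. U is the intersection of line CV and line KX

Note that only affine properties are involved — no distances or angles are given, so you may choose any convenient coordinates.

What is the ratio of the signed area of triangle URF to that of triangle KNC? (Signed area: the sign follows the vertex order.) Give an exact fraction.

[URF]:[KNC] = -244/41

Assign K = (0, 0), R = (1, 0), V = (0, 1) — the answer is frame-independent, so this choice is without loss of generality.
1. N lies on line RK with RN:NK = 5:1 ⇒ N = (1/6, 0)
2. F lies on line NR with NF:FR = 5:4 ⇒ F = (17/27, 0)
3. X is the centroid of triangle RKV ⇒ X = (1/3, 1/3)
4. C is the centroid of triangle NXF ⇒ C = (61/162, 1/9)
5. U is the intersection of line CV and line KX ⇒ U = (61/205, 61/205)
2·[URF] = -122/1107, 2·[KNC] = 1/54
[URF]:[KNC] = -122/1107:1/54 = -244/41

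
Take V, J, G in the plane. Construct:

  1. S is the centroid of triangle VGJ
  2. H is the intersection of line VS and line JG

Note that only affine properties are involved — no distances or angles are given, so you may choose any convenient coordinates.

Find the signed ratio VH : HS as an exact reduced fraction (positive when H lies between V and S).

Assign V = (0, 0), J = (1, 0), G = (0, 1) — the answer is frame-independent, so this choice is without loss of generality.
1. S is the centroid of triangle VGJ ⇒ S = (1/3, 1/3)
2. H is the intersection of line VS and line JG ⇒ H = (1/2, 1/2)
H = V + t·(S−V) with t = 3/2, so VH:HS = t:(1−t) = 3/2:-1/2

VH:HS = -3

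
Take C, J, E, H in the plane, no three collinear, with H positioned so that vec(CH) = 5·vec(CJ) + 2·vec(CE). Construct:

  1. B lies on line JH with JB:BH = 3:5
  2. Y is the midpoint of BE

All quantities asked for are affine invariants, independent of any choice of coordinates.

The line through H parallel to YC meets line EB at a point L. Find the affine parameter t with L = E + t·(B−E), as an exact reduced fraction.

t = 5/4

Work in coordinates with C = (0, 0), J = (1, 0), E = (0, 1), H = (5, 2).
1. B lies on line JH with JB:BH = 3:5 ⇒ B = (5/2, 3/4)
2. Y is the midpoint of BE ⇒ Y = (5/4, 7/8)
through H parallel to YC: direction (-5/4, -7/8); meets EB at L = (25/8, 11/16)
L = E + t·(B−E) with t = 5/4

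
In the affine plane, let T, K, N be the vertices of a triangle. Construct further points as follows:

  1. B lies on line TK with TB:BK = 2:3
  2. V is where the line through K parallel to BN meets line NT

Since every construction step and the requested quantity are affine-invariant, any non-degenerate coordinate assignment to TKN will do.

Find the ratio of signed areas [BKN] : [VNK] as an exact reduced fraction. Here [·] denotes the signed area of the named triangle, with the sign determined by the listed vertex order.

Work in coordinates with T = (0, 0), K = (1, 0), N = (0, 1).
1. B lies on line TK with TB:BK = 2:3 ⇒ B = (2/5, 0)
2. V is where the line through K parallel to BN meets line NT ⇒ V = (0, 5/2)
2·[BKN] = 3/5, 2·[VNK] = 3/2
[BKN]:[VNK] = 3/5:3/2 = 2/5

[BKN]:[VNK] = 2/5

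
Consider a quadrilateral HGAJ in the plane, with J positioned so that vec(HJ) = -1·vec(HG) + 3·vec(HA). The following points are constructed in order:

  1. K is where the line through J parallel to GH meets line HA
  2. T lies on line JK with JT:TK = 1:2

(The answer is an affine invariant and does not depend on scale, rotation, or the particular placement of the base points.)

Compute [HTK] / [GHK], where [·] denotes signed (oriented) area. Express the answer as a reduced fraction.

[HTK]:[GHK] = 2/3

Choose coordinates H = (0, 0), G = (1, 0), A = (0, 1), J = (-1, 3).
1. K is where the line through J parallel to GH meets line HA ⇒ K = (0, 3)
2. T lies on line JK with JT:TK = 1:2 ⇒ T = (-2/3, 3)
2·[HTK] = -2, 2·[GHK] = -3
[HTK]:[GHK] = -2:-3 = 2/3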